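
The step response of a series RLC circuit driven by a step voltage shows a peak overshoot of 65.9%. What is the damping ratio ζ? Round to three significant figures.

From %OS = 100·exp(−πζ/√(1−ζ²)), invert to get ζ = −ln(OS)/√(π² + ln²(OS)) with OS = 0.659.
−ln 0.659 = 0.4170, so ζ = 0.4170/√(π² + 0.1739) = 0.132.

ζ ≈ 0.132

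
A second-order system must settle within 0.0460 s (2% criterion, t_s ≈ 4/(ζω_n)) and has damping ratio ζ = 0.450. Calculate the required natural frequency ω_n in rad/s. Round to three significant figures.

Rearranging t_s ≈ 4/(ζω_n) gives ω_n = 4/(ζ·t_s) = 4/(0.450 × 0.0460) = 193 rad/s.

ω_n ≈ 193 rad/s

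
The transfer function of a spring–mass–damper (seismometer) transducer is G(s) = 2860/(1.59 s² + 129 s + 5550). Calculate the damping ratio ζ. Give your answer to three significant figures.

ζ ≈ 0.687

Dividing through by 1.59: denominator becomes s² + 81.13 s + 3491.
So ω_n = √3491 = 59.1 rad/s and ζ = 81.13/(2·59.1) = 0.687.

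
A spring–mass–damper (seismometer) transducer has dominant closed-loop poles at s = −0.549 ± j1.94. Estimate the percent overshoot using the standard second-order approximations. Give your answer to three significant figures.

%OS ≈ 41.1%

|pole| = ω_n = √(0.549² + 1.94²) = 2.02 rad/s; ζ = cos θ = σ/ω_n = 0.272.
%OS = 100 e^{−πζ/√(1−ζ²)} with ζ = 0.272 gives 41.1%.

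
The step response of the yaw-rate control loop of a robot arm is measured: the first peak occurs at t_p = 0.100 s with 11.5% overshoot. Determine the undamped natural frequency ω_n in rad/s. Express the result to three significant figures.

ω_n ≈ 38.1 rad/s

ζ from %OS: ζ = |ln 0.115|/√(π²+ln²0.115) = 0.567.
From t_p = π/ω_d, ω_d = π/0.100 = 31.4 rad/s, so ω_n = ω_d/√(1−ζ²) = 38.1 rad/s.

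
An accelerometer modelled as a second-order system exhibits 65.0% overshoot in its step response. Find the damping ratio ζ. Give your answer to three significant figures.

ζ ≈ 0.136

From %OS = 100·exp(−πζ/√(1−ζ²)), invert to get ζ = −ln(OS)/√(π² + ln²(OS)) with OS = 0.650.
−ln 0.650 = 0.4308, so ζ = 0.4308/√(π² + 0.1856) = 0.136.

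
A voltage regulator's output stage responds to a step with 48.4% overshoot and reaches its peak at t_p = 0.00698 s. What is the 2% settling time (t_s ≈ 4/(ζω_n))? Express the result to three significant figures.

t_s ≈ 0.0385 s

From the overshoot, ζ = −ln(OS)/√(π²+ln²(OS)) = 0.225.
t_p = π/ω_d ⇒ ω_d = 450 rad/s; then ω_n = ω_d/√(1−ζ²) = 462 rad/s.
t_s ≈ 4/(ζω_n) = 4/(0.225·462) = 0.0385 s.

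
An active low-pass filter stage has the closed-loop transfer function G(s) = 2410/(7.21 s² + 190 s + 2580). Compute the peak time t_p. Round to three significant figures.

t_p ≈ 0.231 s

Dividing through by 7.21: denominator becomes s² + 26.35 s + 357.8.
So ω_n = √357.8 = 18.9 rad/s and ζ = 26.35/(2·18.9) = 0.697.
ω_d = ω_n√(1−ζ²) = 13.6 rad/s. t_p = π/ω_d = 0.231 s.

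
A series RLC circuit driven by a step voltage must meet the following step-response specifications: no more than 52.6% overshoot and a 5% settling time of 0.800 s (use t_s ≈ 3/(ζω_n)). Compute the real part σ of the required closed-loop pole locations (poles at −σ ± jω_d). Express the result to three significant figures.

σ ≈ 3.75

The settling-time spec alone fixes σ = ζω_n = 3/t_s = 3/0.800 = 3.75.
(Overshoot then fixes ζ = 0.200 and hence ω_d = σ·√(1−ζ²)/ζ = 18.3 rad/s.)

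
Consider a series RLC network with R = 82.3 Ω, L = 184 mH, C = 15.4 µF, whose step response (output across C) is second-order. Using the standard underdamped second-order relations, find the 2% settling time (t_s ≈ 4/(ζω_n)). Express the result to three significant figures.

t_s ≈ 0.0179 s

For a series RLC circuit (capacitor voltage as output), ω_n = 1/√(LC) = 1/√(184 mH · 15.4 µF) = 594 rad/s.
ζ = (R/2)·√(C/L) = (82.3/2)·√(15.4 µF/184 mH) = 0.376.
t_s ≈ 4/(ζω_n) = 0.0179 s.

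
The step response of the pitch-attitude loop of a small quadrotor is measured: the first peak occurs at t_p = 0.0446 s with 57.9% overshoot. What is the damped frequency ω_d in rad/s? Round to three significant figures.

ω_d ≈ 70.4 rad/s

t_p = π/ω_d, so ω_d = π/0.0446 = 70.4 rad/s.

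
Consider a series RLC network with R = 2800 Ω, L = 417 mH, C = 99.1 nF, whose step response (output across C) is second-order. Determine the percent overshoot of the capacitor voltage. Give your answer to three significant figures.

For a series RLC circuit (capacitor voltage as output), ω_n = 1/√(LC) = 1/√(417 mH · 99.1 nF) = 4920 rad/s.
ζ = (R/2)·√(C/L) = (2800/2)·√(99.1 nF/417 mH) = 0.682.
Overshoot: exp(−π·0.682/√(1−0.682²)) = 0.0532, i.e. 5.32%.

%OS ≈ 5.32%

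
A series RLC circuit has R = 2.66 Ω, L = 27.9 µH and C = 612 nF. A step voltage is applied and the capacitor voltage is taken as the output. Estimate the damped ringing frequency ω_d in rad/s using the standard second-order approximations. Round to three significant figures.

For a series RLC circuit (capacitor voltage as output), ω_n = 1/√(LC) = 1/√(27.9 µH · 612 nF) = 242000 rad/s.
ζ = (R/2)·√(C/L) = (2.66/2)·√(612 nF/27.9 µH) = 0.197.
ω_d = ω_n√(1−ζ²) = 237000 rad/s.

ω_d ≈ 237000 rad/s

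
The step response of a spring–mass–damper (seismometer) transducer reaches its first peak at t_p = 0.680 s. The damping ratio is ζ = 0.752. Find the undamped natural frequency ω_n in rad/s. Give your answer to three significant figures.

ω_n ≈ 7.01 rad/s

Peak time t_p = π/ω_d, so ω_d = π/t_p = π/0.680 = 4.62 rad/s.
ω_n = ω_d/√(1−ζ²) = 4.62/√0.434 = 7.01 rad/s.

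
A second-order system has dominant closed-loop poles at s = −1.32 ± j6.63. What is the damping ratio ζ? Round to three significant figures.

|pole| = ω_n = √(1.32² + 6.63²) = 6.76 rad/s; ζ = cos θ = σ/ω_n = 0.195.

ζ ≈ 0.195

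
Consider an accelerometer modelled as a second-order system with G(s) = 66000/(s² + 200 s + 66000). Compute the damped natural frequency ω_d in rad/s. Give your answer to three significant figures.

ω_n = √66000 = 257 rad/s; ζ = 200/(2·257) = 0.389.
The damped frequency ω_d = ω_n√(1−ζ²) = 237 rad/s.

ω_d ≈ 237 rad/s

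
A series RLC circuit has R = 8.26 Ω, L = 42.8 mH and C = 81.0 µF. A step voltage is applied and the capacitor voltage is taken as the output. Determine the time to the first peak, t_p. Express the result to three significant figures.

For a series RLC circuit (capacitor voltage as output), ω_n = 1/√(LC) = 1/√(42.8 mH · 81.0 µF) = 537 rad/s.
ζ = (R/2)·√(C/L) = (8.26/2)·√(81.0 µF/42.8 mH) = 0.180.
The damped frequency ω_d = ω_n√(1−ζ²) = 528 rad/s. t_p = π/ω_d = 0.00595 s.

t_p ≈ 0.00595 s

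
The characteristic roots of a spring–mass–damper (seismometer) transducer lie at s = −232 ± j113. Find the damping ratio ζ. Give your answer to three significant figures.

ζ ≈ 0.899

With σ = 232, ω_d = 113: ω_n = √(σ²+ω_d²) = 258 rad/s, ζ = σ/ω_n = 0.899.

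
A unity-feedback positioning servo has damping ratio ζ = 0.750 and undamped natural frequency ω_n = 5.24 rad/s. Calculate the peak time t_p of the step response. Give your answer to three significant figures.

t_p ≈ 0.906 s

The damped frequency is ω_d = ω_n√(1−ζ²) = 5.24·√(1−0.562) = 3.47 rad/s.
Peak time t_p = π/ω_d = π/3.47 = 0.906 s.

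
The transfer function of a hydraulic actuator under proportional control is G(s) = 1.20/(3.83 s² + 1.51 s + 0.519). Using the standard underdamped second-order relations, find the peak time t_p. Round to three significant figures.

Dividing through by 3.83: denominator becomes s² + 0.3943 s + 0.1355.
So ω_n = √0.1355 = 0.368 rad/s and ζ = 0.3943/(2·0.368) = 0.536.
ω_d = ω_n√(1−ζ²) = 0.311 rad/s. t_p = π/ω_d = 10.1 s.

t_p ≈ 10.1 s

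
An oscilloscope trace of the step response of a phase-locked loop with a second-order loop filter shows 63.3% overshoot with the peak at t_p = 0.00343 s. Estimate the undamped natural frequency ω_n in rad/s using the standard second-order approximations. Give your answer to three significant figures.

ζ from %OS: ζ = |ln 0.633|/√(π²+ln²0.633) = 0.144.
t_p = π/ω_d ⇒ ω_d = 916 rad/s; then ω_n = ω_d/√(1−ζ²) = 926 rad/s.

ω_n ≈ 926 rad/s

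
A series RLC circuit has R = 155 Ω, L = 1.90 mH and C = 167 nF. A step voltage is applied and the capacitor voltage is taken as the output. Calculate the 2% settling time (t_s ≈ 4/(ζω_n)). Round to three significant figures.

For a series RLC circuit (capacitor voltage as output), ω_n = 1/√(LC) = 1/√(1.90 mH · 167 nF) = 56100 rad/s.
ζ = (R/2)·√(C/L) = (155/2)·√(167 nF/1.90 mH) = 0.727.
t_s ≈ 4/(ζω_n) = 0.0000981 s.

t_s ≈ 0.0000981 s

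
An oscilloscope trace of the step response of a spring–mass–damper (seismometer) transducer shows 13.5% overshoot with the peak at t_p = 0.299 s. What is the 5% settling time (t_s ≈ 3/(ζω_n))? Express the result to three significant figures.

The overshoot fixes ζ = −ln(OS)/√(π²+ln²(OS)) = 0.538.
t_p = π/ω_d ⇒ ω_d = 10.5 rad/s; then ω_n = ω_d/√(1−ζ²) = 12.5 rad/s.
t_s ≈ 3/(ζω_n) = 3/(0.538·12.5) = 0.448 s.

t_s ≈ 0.448 s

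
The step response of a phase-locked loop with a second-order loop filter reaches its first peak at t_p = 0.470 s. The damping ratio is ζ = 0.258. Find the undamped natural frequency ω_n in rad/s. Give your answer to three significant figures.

ω_n ≈ 6.92 rad/s

Peak time t_p = π/ω_d, so ω_d = π/t_p = π/0.470 = 6.68 rad/s.
ω_n = ω_d/√(1−ζ²) = 6.68/√0.933 = 6.92 rad/s.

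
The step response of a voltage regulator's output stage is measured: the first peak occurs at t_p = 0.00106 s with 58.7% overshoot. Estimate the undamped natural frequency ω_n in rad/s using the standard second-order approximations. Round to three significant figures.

ω_n ≈ 3010 rad/s

ζ from %OS: ζ = |ln 0.587|/√(π²+ln²0.587) = 0.167.
From t_p = π/ω_d, ω_d = π/0.00106 = 2960 rad/s, so ω_n = ω_d/√(1−ζ²) = 3010 rad/s.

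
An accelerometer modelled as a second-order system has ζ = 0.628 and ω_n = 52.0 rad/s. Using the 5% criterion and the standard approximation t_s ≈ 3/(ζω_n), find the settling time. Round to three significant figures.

t_s ≈ 0.0919 s

t_s ≈ 3/(ζω_n) = 3/(0.628 × 52.0) = 0.0919 s.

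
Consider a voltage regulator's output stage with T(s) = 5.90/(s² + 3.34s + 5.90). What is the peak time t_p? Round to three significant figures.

Comparing the denominator to s² + 2ζω_n s + ω_n²: ω_n = √5.90 = 2.43 rad/s, and 2ζω_n = 3.34 so ζ = 3.34/(2·2.43) = 0.688.
ω_d = 2.43·√(1 − 0.688²) = 1.76 rad/s. Then t_p = π/ω_d = 1.78 s.

t_p ≈ 1.78 s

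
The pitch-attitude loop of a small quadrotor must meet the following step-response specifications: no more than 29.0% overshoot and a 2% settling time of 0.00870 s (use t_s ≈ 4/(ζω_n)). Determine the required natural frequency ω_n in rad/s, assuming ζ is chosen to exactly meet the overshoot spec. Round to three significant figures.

Inverting the overshoot relation: ζ = |ln 0.290|/√(π² + ln²0.290) = 0.367.
From t_s ≈ 4/(ζω_n): ω_n = 4/(ζ·t_s) = 4/(0.367·0.00870) = 1250 rad/s.

ω_n ≈ 1250 rad/s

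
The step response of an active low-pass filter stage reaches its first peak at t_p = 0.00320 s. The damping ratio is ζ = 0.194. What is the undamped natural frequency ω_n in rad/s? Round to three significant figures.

ω_n ≈ 1000 rad/s

Peak time t_p = π/ω_d, so ω_d = π/t_p = π/0.00320 = 982 rad/s.
ω_n = ω_d/√(1−ζ²) = 982/√0.962 = 1000 rad/s.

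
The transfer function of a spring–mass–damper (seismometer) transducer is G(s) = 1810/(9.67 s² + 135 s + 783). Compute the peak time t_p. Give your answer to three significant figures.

t_p ≈ 0.553 s

Dividing through by 9.67: denominator becomes s² + 13.96 s + 80.97.
So ω_n = √80.97 = 9.00 rad/s and ζ = 13.96/(2·9.00) = 0.776.
The damped frequency ω_d = ω_n√(1−ζ²) = 5.68 rad/s. t_p = π/ω_d = 0.553 s.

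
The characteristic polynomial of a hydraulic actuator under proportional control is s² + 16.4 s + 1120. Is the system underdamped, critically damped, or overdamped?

a² − 4b = 16.4² − 4·1120 < 0 (complex roots); the system is underdamped.

underdamped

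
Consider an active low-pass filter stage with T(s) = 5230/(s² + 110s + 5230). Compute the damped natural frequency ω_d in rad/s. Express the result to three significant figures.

ω_d ≈ 47.0 rad/s

Comparing the denominator to s² + 2ζω_n s + ω_n²: ω_n = √5230 = 72.3 rad/s, and 2ζω_n = 110 so ζ = 110/(2·72.3) = 0.761.
ω_d = ω_n√(1−ζ²) = 47.0 rad/s.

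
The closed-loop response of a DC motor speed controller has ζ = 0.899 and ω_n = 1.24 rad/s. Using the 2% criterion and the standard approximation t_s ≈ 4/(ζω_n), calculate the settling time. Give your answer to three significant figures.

t_s ≈ 4/(ζω_n) = 4/(0.899 × 1.24) = 3.59 s.

t_s ≈ 3.59 s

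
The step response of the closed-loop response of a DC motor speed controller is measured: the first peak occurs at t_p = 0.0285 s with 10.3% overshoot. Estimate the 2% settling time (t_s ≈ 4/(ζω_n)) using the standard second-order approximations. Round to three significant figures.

t_s ≈ 0.0502 s

ζ from %OS: ζ = |ln 0.103|/√(π²+ln²0.103) = 0.586.
From t_p = π/ω_d, ω_d = π/0.0285 = 110 rad/s, so ω_n = ω_d/√(1−ζ²) = 136 rad/s.
t_s ≈ 4/(ζω_n) = 4/(0.586·136) = 0.0502 s.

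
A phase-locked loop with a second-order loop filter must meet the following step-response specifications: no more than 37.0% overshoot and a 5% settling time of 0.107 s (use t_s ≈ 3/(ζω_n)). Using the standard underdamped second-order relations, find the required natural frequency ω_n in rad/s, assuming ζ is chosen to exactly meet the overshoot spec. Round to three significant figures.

From %OS = 100·exp(−πζ/√(1−ζ²)), invert to get ζ = −ln(OS)/√(π² + ln²(OS)) with OS = 0.370.
−ln 0.370 = 0.9943, so ζ = 0.9943/√(π² + 0.9885) = 0.302.
Then ω_n = 3/(ζ t_s) = 3/(0.302 × 0.107) = 92.9 rad/s.

ω_n ≈ 92.9 rad/s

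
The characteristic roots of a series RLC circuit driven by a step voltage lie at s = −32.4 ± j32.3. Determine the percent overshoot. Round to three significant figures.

%OS ≈ 4.28%

|pole| = ω_n = √(32.4² + 32.3²) = 45.7 rad/s; ζ = cos θ = σ/ω_n = 0.708.
%OS = 100·exp(−πζ/√(1−ζ²)) = 4.28%.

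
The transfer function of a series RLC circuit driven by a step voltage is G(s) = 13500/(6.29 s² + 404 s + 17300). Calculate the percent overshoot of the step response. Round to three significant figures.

%OS ≈ 8.77%

Dividing through by 6.29: denominator becomes s² + 64.23 s + 2750.
So ω_n = √2750 = 52.4 rad/s and ζ = 64.23/(2·52.4) = 0.612.
%OS = 100 e^{−πζ/√(1−ζ²)} with ζ = 0.612 gives 8.77%.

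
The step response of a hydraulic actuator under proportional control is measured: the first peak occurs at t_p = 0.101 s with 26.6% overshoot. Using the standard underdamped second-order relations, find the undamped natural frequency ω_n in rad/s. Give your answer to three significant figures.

The overshoot fixes ζ = −ln(OS)/√(π²+ln²(OS)) = 0.388.
From t_p = π/ω_d, ω_d = π/0.101 = 31.1 rad/s, so ω_n = ω_d/√(1−ζ²) = 33.8 rad/s.

ω_n ≈ 33.8 rad/s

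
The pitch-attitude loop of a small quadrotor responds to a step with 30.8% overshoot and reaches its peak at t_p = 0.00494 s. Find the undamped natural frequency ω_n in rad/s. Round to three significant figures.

ω_n ≈ 679 rad/s

From the overshoot, ζ = −ln(OS)/√(π²+ln²(OS)) = 0.351.
From t_p = π/ω_d, ω_d = π/0.00494 = 636 rad/s, so ω_n = ω_d/√(1−ζ²) = 679 rad/s.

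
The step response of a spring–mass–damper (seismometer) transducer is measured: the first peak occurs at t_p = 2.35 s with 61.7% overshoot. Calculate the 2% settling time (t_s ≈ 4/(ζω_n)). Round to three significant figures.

From the overshoot, ζ = −ln(OS)/√(π²+ln²(OS)) = 0.152.
From t_p = π/ω_d, ω_d = π/2.35 = 1.34 rad/s, so ω_n = ω_d/√(1−ζ²) = 1.35 rad/s.
t_s ≈ 4/(ζω_n) = 4/(0.152·1.35) = 19.5 s.

t_s ≈ 19.5 s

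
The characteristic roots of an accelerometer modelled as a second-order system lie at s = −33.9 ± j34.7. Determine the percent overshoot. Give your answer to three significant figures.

%OS ≈ 4.65%

|pole| = ω_n = √(33.9² + 34.7²) = 48.5 rad/s; ζ = cos θ = σ/ω_n = 0.699.
%OS = 100 e^{−πζ/√(1−ζ²)} with ζ = 0.699 gives 4.65%.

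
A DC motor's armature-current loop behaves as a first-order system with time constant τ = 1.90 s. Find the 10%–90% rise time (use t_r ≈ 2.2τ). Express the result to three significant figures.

t_r ≈ 2.2τ = 4.18 s.

t_r ≈ 4.18 s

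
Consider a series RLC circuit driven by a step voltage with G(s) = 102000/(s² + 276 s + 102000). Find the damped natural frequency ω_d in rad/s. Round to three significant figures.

ω_d ≈ 288 rad/s

ω_n = √102000 = 319 rad/s; ζ = 276/(2·319) = 0.432.
ω_d = ω_n√(1−ζ²) = 288 rad/s.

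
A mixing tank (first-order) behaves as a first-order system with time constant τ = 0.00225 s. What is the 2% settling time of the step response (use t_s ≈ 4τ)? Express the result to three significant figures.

t_s ≈ 0.00900 s

t_s ≈ 4τ = 0.00900 s.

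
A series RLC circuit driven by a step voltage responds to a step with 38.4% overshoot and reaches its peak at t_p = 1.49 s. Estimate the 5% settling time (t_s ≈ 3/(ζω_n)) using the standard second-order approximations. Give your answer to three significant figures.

The overshoot fixes ζ = −ln(OS)/√(π²+ln²(OS)) = 0.291.
From t_p = π/ω_d, ω_d = π/1.49 = 2.11 rad/s, so ω_n = ω_d/√(1−ζ²) = 2.20 rad/s.
t_s ≈ 3/(ζω_n) = 3/(0.291·2.20) = 4.67 s.

t_s ≈ 4.67 s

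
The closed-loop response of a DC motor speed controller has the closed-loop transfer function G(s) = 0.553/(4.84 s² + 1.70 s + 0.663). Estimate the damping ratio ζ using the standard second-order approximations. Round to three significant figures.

ζ ≈ 0.475

Dividing through by 4.84: denominator becomes s² + 0.3512 s + 0.1370.
So ω_n = √0.1370 = 0.370 rad/s and ζ = 0.3512/(2·0.370) = 0.475.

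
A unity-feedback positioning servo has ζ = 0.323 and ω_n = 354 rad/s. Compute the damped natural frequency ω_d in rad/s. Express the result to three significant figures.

ω_d ≈ 335 rad/s

ω_d = ω_n√(1−ζ²) = 354·√0.896 = 335 rad/s.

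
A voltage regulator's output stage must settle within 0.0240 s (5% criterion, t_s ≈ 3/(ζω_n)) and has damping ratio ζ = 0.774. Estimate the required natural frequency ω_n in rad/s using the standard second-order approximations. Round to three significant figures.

Rearranging t_s ≈ 3/(ζω_n) gives ω_n = 3/(ζ·t_s) = 3/(0.774 × 0.0240) = 161 rad/s.

ω_n ≈ 161 rad/s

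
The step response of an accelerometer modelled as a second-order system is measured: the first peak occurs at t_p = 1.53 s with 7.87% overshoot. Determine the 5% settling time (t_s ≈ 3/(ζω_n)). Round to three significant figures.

t_s ≈ 1.81 s

The overshoot fixes ζ = −ln(OS)/√(π²+ln²(OS)) = 0.629.
t_p = π/ω_d ⇒ ω_d = 2.05 rad/s; then ω_n = ω_d/√(1−ζ²) = 2.64 rad/s.
t_s ≈ 3/(ζω_n) = 3/(0.629·2.64) = 1.81 s.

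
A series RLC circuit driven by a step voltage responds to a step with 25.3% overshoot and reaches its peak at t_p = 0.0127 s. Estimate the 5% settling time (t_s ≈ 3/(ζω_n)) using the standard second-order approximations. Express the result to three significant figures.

ζ from %OS: ζ = |ln 0.253|/√(π²+ln²0.253) = 0.401.
From t_p = π/ω_d, ω_d = π/0.0127 = 247 rad/s, so ω_n = ω_d/√(1−ζ²) = 270 rad/s.
t_s ≈ 3/(ζω_n) = 3/(0.401·270) = 0.0277 s.

t_s ≈ 0.0277 s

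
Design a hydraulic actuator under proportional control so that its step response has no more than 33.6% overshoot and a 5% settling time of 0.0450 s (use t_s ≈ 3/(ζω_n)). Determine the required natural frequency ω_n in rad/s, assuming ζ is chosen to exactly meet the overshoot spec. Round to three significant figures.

ω_n ≈ 203 rad/s

Inverting the overshoot relation: ζ = |ln 0.336|/√(π² + ln²0.336) = 0.328.
From t_s ≈ 3/(ζω_n): ω_n = 3/(ζ·t_s) = 3/(0.328·0.0450) = 203 rad/s.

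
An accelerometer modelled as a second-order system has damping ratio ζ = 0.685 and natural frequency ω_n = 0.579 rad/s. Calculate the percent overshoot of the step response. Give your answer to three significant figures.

For an underdamped second-order system, %OS = 100·exp(−πζ/√(1−ζ²)).
πζ/√(1−ζ²) = π·0.685/√(1−0.469) = 2.954, so %OS = 100·e^(−2.954) = 5.21%.

%OS ≈ 5.21%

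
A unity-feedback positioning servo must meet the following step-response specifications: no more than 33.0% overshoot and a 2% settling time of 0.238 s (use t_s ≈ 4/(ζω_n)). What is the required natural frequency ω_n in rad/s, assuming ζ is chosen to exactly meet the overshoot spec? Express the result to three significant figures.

From %OS = 100·exp(−πζ/√(1−ζ²)), invert to get ζ = −ln(OS)/√(π² + ln²(OS)) with OS = 0.330.
−ln 0.330 = 1.109, so ζ = 1.109/√(π² + 1.229) = 0.333.
From t_s ≈ 4/(ζω_n): ω_n = 4/(ζ·t_s) = 4/(0.333·0.238) = 50.5 rad/s.

ω_n ≈ 50.5 rad/s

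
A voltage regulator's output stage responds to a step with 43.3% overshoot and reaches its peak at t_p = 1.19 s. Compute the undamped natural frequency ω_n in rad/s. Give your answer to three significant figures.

ζ from %OS: ζ = |ln 0.433|/√(π²+ln²0.433) = 0.257.
From t_p = π/ω_d, ω_d = π/1.19 = 2.64 rad/s, so ω_n = ω_d/√(1−ζ²) = 2.73 rad/s.

ω_n ≈ 2.73 rad/s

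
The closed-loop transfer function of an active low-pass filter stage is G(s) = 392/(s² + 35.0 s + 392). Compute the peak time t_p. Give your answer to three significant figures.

t_p ≈ 0.339 s

Comparing the denominator to s² + 2ζω_n s + ω_n²: ω_n = √392 = 19.8 rad/s, and 2ζω_n = 35.0 so ζ = 35.0/(2·19.8) = 0.884.
ω_d = 19.8·√(1 − 0.884²) = 9.26 rad/s. Then t_p = π/ω_d = 0.339 s.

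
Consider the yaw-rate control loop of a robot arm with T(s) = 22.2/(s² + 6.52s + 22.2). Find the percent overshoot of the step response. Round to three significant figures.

Matching coefficients with s² + 2ζω_n s + ω_n² gives ω_n² = 22.2 ⇒ ω_n = 4.71 rad/s, and ζ = 6.52/(2ω_n) = 0.692.
%OS = 100 e^{−πζ/√(1−ζ²)} with ζ = 0.692 gives 4.93%.

%OS ≈ 4.93%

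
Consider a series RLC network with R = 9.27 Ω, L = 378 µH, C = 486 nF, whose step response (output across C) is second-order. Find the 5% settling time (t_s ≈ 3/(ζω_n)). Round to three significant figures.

t_s ≈ 0.000245 s

For a series RLC circuit (capacitor voltage as output), ω_n = 1/√(LC) = 1/√(378 µH · 486 nF) = 73800 rad/s.
ζ = (R/2)·√(C/L) = (9.27/2)·√(486 nF/378 µH) = 0.166.
t_s ≈ 3/(ζω_n) = 0.000245 s.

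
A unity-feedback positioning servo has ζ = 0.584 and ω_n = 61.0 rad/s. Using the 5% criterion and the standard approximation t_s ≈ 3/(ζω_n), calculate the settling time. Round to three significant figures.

t_s ≈ 0.0842 s

t_s ≈ 3/(ζω_n) = 3/(0.584 × 61.0) = 0.0842 s.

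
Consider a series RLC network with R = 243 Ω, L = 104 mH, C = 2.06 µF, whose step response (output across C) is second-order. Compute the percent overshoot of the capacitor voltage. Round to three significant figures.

For a series RLC circuit (capacitor voltage as output), ω_n = 1/√(LC) = 1/√(104 mH · 2.06 µF) = 2160 rad/s.
ζ = (R/2)·√(C/L) = (243/2)·√(2.06 µF/104 mH) = 0.541.
%OS = 100 e^{−πζ/√(1−ζ²)} with ζ = 0.541 gives 13.3%.

%OS ≈ 13.3%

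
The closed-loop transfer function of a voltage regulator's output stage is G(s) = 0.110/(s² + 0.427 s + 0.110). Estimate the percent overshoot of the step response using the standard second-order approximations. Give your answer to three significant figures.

%OS ≈ 7.12%

Comparing the denominator to s² + 2ζω_n s + ω_n²: ω_n = √0.110 = 0.332 rad/s, and 2ζω_n = 0.427 so ζ = 0.427/(2·0.332) = 0.644.
Overshoot: exp(−π·0.644/√(1−0.644²)) = 0.0712, i.e. 7.12%.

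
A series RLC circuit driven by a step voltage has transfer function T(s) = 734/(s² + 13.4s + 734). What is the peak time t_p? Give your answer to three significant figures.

t_p ≈ 0.120 s

Matching coefficients with s² + 2ζω_n s + ω_n² gives ω_n² = 734 ⇒ ω_n = 27.1 rad/s, and ζ = 13.4/(2ω_n) = 0.247.
ω_d = ω_n√(1−ζ²) = 26.3 rad/s. Then t_p = π/ω_d = 0.120 s.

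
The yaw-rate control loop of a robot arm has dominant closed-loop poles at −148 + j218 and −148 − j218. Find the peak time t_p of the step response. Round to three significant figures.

t_p ≈ 0.0144 s

t_p = π/ω_d with ω_d = 218 (the imaginary part), so t_p = 0.0144 s.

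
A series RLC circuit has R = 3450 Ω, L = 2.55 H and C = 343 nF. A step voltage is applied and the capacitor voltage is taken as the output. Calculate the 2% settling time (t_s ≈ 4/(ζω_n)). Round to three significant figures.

t_s ≈ 0.00591 s

For a series RLC circuit (capacitor voltage as output), ω_n = 1/√(LC) = 1/√(2.55 H · 343 nF) = 1070 rad/s.
ζ = (R/2)·√(C/L) = (3450/2)·√(343 nF/2.55 H) = 0.633.
t_s ≈ 4/(ζω_n) = 0.00591 s.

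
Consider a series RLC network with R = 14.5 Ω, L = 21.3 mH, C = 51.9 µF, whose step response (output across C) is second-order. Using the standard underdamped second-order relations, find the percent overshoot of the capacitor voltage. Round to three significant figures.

%OS ≈ 30.0%

For a series RLC circuit (capacitor voltage as output), ω_n = 1/√(LC) = 1/√(21.3 mH · 51.9 µF) = 951 rad/s.
ζ = (R/2)·√(C/L) = (14.5/2)·√(51.9 µF/21.3 mH) = 0.358.
Overshoot: exp(−π·0.358/√(1−0.358²)) = 0.300, i.e. 30.0%.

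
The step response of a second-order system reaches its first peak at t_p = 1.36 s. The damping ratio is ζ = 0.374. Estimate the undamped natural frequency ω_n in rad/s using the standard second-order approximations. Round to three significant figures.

Peak time t_p = π/ω_d, so ω_d = π/t_p = π/1.36 = 2.31 rad/s.
ω_n = ω_d/√(1−ζ²) = 2.31/√0.860 = 2.49 rad/s.

ω_n ≈ 2.49 rad/s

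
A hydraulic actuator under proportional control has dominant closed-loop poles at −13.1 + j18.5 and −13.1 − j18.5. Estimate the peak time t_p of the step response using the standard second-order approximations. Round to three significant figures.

t_p ≈ 0.170 s

t_p = π/ω_d with ω_d = 18.5 (the imaginary part), so t_p = 0.170 s.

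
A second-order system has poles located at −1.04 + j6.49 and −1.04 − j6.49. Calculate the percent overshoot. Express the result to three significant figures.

%OS ≈ 60.4%

|pole| = ω_n = √(1.04² + 6.49²) = 6.57 rad/s; ζ = cos θ = σ/ω_n = 0.158.
%OS = 100·exp(−πζ/√(1−ζ²)) = 60.4%.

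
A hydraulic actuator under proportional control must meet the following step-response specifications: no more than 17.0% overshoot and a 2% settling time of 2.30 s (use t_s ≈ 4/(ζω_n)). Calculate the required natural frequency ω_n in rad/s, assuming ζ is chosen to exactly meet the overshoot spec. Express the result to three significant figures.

ω_n ≈ 3.54 rad/s

ζ = −ln(OS)/√(π² + (ln OS)²). With OS = 0.170, ln OS = −1.772 and ζ = 1.772/3.607 = 0.491.
From t_s ≈ 4/(ζω_n): ω_n = 4/(ζ·t_s) = 4/(0.491·2.30) = 3.54 rad/s.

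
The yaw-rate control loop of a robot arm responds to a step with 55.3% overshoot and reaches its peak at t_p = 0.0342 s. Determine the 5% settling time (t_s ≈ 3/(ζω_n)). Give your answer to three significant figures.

t_s ≈ 0.173 s

From the overshoot, ζ = −ln(OS)/√(π²+ln²(OS)) = 0.185.
From t_p = π/ω_d, ω_d = π/0.0342 = 91.9 rad/s, so ω_n = ω_d/√(1−ζ²) = 93.5 rad/s.
t_s ≈ 3/(ζω_n) = 3/(0.185·93.5) = 0.173 s.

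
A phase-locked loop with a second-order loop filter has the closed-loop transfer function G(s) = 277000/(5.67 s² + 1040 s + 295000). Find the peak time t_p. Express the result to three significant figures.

Dividing through by 5.67: denominator becomes s² + 183.4 s + 52030.
So ω_n = √52030 = 228 rad/s and ζ = 183.4/(2·228) = 0.402.
The damped frequency ω_d = ω_n√(1−ζ²) = 209 rad/s. t_p = π/ω_d = 0.0150 s.

t_p ≈ 0.0150 s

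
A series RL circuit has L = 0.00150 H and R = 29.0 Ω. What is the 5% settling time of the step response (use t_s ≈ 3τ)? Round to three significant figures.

τ = L/R = 0.00150/29.0 = 0.0000517 s.
t_s ≈ 3τ = 0.000155 s.

t_s ≈ 0.000155 s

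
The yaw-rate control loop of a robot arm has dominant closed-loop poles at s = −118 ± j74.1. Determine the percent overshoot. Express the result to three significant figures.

|pole| = ω_n = √(118² + 74.1²) = 139 rad/s; ζ = cos θ = σ/ω_n = 0.847.
Overshoot: exp(−π·0.847/√(1−0.847²)) = 0.00672, i.e. 0.672%.

%OS ≈ 0.672%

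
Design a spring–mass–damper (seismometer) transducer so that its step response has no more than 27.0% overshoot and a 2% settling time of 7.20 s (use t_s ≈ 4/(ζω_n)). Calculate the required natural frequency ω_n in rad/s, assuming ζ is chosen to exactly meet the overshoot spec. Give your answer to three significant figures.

ω_n ≈ 1.44 rad/s

Inverting the overshoot relation: ζ = |ln 0.270|/√(π² + ln²0.270) = 0.385.
Then ω_n = 4/(ζ t_s) = 4/(0.385 × 7.20) = 1.44 rad/s.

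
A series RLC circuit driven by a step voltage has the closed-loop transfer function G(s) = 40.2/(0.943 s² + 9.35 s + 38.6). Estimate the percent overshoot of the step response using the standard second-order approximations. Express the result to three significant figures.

Dividing through by 0.943: denominator becomes s² + 9.915 s + 40.93.
So ω_n = √40.93 = 6.40 rad/s and ζ = 9.915/(2·6.40) = 0.775.
%OS = 100·exp(−πζ/√(1−ζ²)) = 2.13%.

%OS ≈ 2.13%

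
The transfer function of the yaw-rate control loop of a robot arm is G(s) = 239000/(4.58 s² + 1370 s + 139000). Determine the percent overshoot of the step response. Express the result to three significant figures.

Dividing through by 4.58: denominator becomes s² + 299.1 s + 30350.
So ω_n = √30350 = 174 rad/s and ζ = 299.1/(2·174) = 0.859.
%OS = 100·exp(−πζ/√(1−ζ²)) = 0.520%.

%OS ≈ 0.520%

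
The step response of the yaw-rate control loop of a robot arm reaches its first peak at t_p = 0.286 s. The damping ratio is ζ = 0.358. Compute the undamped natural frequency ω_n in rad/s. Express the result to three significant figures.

Peak time t_p = π/ω_d, so ω_d = π/t_p = π/0.286 = 11.0 rad/s.
ω_n = ω_d/√(1−ζ²) = 11.0/√0.872 = 11.8 rad/s.

ω_n ≈ 11.8 rad/s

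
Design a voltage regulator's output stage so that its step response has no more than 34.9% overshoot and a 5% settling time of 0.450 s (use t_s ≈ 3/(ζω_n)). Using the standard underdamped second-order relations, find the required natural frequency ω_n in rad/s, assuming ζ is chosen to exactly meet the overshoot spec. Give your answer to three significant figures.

ω_n ≈ 21.0 rad/s

ζ = −ln(OS)/√(π² + (ln OS)²). With OS = 0.349, ln OS = −1.053 and ζ = 1.053/3.313 = 0.318.
Then ω_n = 3/(ζ t_s) = 3/(0.318 × 0.450) = 21.0 rad/s.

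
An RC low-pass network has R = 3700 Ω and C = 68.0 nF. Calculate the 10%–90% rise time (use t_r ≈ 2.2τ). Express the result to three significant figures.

t_r ≈ 0.000554 s

τ = RC = 3700 × 68.0 nF = 0.000252 s.
t_r ≈ 2.2τ = 0.000554 s.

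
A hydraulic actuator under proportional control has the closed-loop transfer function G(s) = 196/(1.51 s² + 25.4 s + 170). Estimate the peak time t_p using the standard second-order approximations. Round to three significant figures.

t_p ≈ 0.486 s

Dividing through by 1.51: denominator becomes s² + 16.82 s + 112.6.
So ω_n = √112.6 = 10.6 rad/s and ζ = 16.82/(2·10.6) = 0.793.
ω_d = 10.6·√(1 − 0.793²) = 6.47 rad/s. t_p = π/ω_d = 0.486 s.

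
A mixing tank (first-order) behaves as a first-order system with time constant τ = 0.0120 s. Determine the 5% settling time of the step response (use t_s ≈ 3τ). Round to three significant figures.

t_s ≈ 3τ = 0.0360 s.

t_s ≈ 0.0360 s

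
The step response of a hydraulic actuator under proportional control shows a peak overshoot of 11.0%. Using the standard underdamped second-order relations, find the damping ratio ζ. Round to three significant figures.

ζ ≈ 0.575

From %OS = 100·exp(−πζ/√(1−ζ²)), invert to get ζ = −ln(OS)/√(π² + ln²(OS)) with OS = 0.110.
−ln 0.110 = 2.207, so ζ = 2.207/√(π² + 4.872) = 0.575.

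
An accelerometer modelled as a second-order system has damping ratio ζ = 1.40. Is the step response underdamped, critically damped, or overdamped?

overdamped

Since ζ = 1.40 > 1, the system is overdamped.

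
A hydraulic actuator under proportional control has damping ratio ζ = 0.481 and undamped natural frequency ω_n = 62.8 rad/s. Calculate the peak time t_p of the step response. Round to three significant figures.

t_p ≈ 0.0571 s

The damped frequency is ω_d = ω_n√(1−ζ²) = 62.8·√(1−0.231) = 55.1 rad/s.
Peak time t_p = π/ω_d = π/55.1 = 0.0571 s.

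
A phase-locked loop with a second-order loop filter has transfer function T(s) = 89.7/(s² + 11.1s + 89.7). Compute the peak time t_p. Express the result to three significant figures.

t_p ≈ 0.409 s

Matching coefficients with s² + 2ζω_n s + ω_n² gives ω_n² = 89.7 ⇒ ω_n = 9.47 rad/s, and ζ = 11.1/(2ω_n) = 0.586.
ω_d = ω_n√(1−ζ²) = 7.67 rad/s. Then t_p = π/ω_d = 0.409 s.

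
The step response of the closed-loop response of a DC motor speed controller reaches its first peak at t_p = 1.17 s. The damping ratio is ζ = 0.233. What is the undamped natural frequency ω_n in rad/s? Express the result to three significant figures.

ω_n ≈ 2.76 rad/s

Peak time t_p = π/ω_d, so ω_d = π/t_p = π/1.17 = 2.69 rad/s.
ω_n = ω_d/√(1−ζ²) = 2.69/√0.946 = 2.76 rad/s.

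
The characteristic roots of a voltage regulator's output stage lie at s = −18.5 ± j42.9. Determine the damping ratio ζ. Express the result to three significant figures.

ζ ≈ 0.396

The poles are at −σ ± jω_d with σ = 18.5 and ω_d = 42.9, so ω_n = √(σ²+ω_d²) = 46.7 rad/s and ζ = σ/ω_n = 0.396.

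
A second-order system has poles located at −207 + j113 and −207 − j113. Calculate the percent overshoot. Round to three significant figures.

With σ = 207, ω_d = 113: ω_n = √(σ²+ω_d²) = 236 rad/s, ζ = σ/ω_n = 0.878.
Overshoot: exp(−π·0.878/√(1−0.878²)) = 0.00317, i.e. 0.317%.

%OS ≈ 0.317%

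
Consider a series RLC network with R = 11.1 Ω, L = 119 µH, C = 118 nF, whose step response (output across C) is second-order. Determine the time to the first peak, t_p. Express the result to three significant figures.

For a series RLC circuit (capacitor voltage as output), ω_n = 1/√(LC) = 1/√(119 µH · 118 nF) = 267000 rad/s.
ζ = (R/2)·√(C/L) = (11.1/2)·√(118 nF/119 µH) = 0.175.
ω_d = ω_n√(1−ζ²) = 263000 rad/s. t_p = π/ω_d = 0.0000120 s.

t_p ≈ 0.0000120 s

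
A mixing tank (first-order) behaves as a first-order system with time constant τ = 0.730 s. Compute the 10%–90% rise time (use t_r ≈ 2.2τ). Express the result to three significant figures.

t_r ≈ 1.61 s

t_r ≈ 2.2τ = 1.61 s.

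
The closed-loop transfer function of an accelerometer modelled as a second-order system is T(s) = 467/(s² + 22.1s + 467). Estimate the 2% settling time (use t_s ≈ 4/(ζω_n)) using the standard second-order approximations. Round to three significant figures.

Comparing the denominator to s² + 2ζω_n s + ω_n²: ω_n = √467 = 21.6 rad/s, and 2ζω_n = 22.1 so ζ = 22.1/(2·21.6) = 0.511.
t_s ≈ 4/(ζω_n) = 4/(0.511·21.6) = 0.362 s.

t_s ≈ 0.362 s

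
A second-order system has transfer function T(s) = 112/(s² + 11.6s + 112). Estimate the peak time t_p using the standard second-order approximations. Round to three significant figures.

Matching coefficients with s² + 2ζω_n s + ω_n² gives ω_n² = 112 ⇒ ω_n = 10.6 rad/s, and ζ = 11.6/(2ω_n) = 0.548.
ω_d = ω_n√(1−ζ²) = 8.85 rad/s. Then t_p = π/ω_d = 0.355 s.

t_p ≈ 0.355 s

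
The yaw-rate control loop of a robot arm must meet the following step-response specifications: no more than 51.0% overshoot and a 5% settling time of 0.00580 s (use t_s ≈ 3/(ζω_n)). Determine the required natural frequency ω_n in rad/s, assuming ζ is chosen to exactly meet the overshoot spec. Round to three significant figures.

ω_n ≈ 2470 rad/s

Inverting the overshoot relation: ζ = |ln 0.510|/√(π² + ln²0.510) = 0.210.
Then ω_n = 3/(ζ t_s) = 3/(0.210 × 0.00580) = 2470 rad/s.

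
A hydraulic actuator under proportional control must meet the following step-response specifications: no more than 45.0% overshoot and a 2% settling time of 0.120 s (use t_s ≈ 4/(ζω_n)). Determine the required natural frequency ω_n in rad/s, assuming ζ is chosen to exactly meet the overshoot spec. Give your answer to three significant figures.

ω_n ≈ 135 rad/s

Inverting the overshoot relation: ζ = |ln 0.450|/√(π² + ln²0.450) = 0.246.
Then ω_n = 4/(ζ t_s) = 4/(0.246 × 0.120) = 135 rad/s.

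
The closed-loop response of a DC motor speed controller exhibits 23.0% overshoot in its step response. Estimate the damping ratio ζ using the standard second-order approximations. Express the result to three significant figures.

ζ ≈ 0.424

ζ = −ln(OS)/√(π² + (ln OS)²). With OS = 0.230, ln OS = −1.470 and ζ = 1.470/3.468 = 0.424.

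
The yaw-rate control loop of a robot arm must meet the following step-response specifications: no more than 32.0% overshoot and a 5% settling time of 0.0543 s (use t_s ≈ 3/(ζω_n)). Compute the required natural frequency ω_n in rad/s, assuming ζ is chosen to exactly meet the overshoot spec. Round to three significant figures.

From %OS = 100·exp(−πζ/√(1−ζ²)), invert to get ζ = −ln(OS)/√(π² + ln²(OS)) with OS = 0.320.
−ln 0.320 = 1.139, so ζ = 1.139/√(π² + 1.298) = 0.341.
From t_s ≈ 3/(ζω_n): ω_n = 3/(ζ·t_s) = 3/(0.341·0.0543) = 162 rad/s.

ω_n ≈ 162 rad/s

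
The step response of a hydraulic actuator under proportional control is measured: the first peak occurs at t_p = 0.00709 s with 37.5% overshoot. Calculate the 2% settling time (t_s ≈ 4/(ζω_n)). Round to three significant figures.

t_s ≈ 0.0289 s

From the overshoot, ζ = −ln(OS)/√(π²+ln²(OS)) = 0.298.
t_p = π/ω_d ⇒ ω_d = 443 rad/s; then ω_n = ω_d/√(1−ζ²) = 464 rad/s.
t_s ≈ 4/(ζω_n) = 4/(0.298·464) = 0.0289 s.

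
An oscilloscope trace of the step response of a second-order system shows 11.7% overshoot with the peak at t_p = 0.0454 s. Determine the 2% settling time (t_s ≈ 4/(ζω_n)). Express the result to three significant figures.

From the overshoot, ζ = −ln(OS)/√(π²+ln²(OS)) = 0.564.
From t_p = π/ω_d, ω_d = π/0.0454 = 69.2 rad/s, so ω_n = ω_d/√(1−ζ²) = 83.8 rad/s.
t_s ≈ 4/(ζω_n) = 4/(0.564·83.8) = 0.0846 s.

t_s ≈ 0.0846 s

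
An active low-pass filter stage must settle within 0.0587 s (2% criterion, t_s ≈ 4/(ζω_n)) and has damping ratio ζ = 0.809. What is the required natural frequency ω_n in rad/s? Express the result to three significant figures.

Rearranging t_s ≈ 4/(ζω_n) gives ω_n = 4/(ζ·t_s) = 4/(0.809 × 0.0587) = 84.2 rad/s.

ω_n ≈ 84.2 rad/s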